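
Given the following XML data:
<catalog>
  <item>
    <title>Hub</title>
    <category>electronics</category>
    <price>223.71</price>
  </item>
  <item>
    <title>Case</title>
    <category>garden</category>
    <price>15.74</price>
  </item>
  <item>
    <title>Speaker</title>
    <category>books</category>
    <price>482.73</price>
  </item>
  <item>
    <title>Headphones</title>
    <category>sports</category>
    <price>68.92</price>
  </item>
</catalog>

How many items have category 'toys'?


Scanning <item> elements for <category>toys</category>:
Count: 0

ANSWER: 0


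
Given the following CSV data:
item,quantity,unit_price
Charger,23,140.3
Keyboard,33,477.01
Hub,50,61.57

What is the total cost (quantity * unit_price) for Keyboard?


Row: Keyboard
quantity = 33
unit_price = 477.01
total = 33 * 477.01 = 15741.33

ANSWER: 15741.33


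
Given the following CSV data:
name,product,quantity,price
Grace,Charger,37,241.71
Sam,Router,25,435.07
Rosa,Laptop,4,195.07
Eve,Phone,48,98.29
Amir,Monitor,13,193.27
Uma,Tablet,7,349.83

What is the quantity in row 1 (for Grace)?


Row 1: Grace
Column 'quantity' = 37

ANSWER: 37


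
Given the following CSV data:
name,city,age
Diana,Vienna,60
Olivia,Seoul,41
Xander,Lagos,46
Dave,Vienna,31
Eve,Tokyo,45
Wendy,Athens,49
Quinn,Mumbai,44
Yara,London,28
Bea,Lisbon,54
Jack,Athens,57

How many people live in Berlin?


Scanning city column for 'Berlin':
Total matches: 0

ANSWER: 0


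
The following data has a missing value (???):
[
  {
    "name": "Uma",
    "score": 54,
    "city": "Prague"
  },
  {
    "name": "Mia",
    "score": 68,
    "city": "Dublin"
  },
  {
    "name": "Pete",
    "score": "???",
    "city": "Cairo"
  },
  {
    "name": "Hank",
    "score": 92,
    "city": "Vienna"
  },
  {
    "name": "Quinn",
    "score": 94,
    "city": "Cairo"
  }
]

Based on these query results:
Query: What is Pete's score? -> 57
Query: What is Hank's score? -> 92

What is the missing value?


The missing value is Pete's score
From query: Pete's score = 57

ANSWER: 57


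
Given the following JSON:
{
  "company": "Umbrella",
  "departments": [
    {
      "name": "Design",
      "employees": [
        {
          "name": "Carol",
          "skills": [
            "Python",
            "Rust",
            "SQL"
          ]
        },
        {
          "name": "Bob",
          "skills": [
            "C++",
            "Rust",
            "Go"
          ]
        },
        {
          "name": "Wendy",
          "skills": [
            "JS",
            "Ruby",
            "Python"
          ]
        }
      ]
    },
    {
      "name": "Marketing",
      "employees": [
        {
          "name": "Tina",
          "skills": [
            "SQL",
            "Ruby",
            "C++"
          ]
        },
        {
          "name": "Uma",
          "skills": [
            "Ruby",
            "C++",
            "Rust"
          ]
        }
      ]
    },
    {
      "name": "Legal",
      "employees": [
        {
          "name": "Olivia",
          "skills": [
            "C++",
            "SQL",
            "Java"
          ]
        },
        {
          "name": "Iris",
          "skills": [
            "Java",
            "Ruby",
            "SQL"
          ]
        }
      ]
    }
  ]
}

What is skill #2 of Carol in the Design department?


Path: departments[0].employees[0].skills[1]
Value: Rust

ANSWER: Rust


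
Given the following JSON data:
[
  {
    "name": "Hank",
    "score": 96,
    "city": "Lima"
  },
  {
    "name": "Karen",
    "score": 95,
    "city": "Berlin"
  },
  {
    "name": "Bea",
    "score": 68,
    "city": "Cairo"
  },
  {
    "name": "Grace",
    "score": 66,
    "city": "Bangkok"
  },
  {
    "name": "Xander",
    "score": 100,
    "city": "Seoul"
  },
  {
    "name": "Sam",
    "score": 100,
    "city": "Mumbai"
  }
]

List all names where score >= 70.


Filtering records where score >= 70:
  Hank (score=96) -> YES
  Karen (score=95) -> YES
  Bea (score=68) -> no
  Grace (score=66) -> no
  Xander (score=100) -> YES
  Sam (score=100) -> YES


ANSWER: Hank, Karen, Xander, Sam


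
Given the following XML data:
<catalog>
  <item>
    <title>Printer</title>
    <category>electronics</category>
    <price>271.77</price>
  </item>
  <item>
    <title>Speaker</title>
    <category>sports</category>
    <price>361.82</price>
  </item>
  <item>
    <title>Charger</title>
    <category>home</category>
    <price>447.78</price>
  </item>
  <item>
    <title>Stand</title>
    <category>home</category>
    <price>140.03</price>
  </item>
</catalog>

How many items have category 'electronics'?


Scanning <item> elements for <category>electronics</category>:
  Item 1: Printer -> MATCH
Count: 1

ANSWER: 1


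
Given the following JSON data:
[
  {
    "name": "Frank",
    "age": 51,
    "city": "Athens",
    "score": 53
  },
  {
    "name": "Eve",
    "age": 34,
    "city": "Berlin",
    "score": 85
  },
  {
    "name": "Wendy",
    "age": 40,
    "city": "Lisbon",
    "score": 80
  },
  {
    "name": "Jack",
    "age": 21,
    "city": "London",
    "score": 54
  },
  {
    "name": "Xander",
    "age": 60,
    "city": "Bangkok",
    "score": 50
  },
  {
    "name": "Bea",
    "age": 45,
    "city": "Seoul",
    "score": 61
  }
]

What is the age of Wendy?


Looking up record where name = Wendy
Record index: 2
Field 'age' = 40

ANSWER: 40


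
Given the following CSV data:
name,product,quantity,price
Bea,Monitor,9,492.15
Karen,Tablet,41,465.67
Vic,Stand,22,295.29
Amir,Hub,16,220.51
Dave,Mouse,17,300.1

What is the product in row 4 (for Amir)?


Row 4: Amir
Column 'product' = Hub

ANSWER: Hub


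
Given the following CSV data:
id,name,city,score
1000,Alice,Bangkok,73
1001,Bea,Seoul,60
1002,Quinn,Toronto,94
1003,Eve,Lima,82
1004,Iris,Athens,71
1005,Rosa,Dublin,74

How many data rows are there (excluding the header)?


Counting rows (excluding header):
Header: id,name,city,score
Data rows: 6

ANSWER: 6


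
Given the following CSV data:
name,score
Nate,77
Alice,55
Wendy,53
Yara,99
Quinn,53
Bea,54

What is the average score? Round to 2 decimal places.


Scores: 77, 55, 53, 99, 53, 54
Sum = 391
Count = 6
Average = 391 / 6 = 65.17

ANSWER: 65.17


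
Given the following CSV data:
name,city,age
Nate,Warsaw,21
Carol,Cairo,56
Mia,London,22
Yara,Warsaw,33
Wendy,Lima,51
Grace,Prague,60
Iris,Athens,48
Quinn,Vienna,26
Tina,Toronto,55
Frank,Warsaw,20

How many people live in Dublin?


Scanning city column for 'Dublin':
Total matches: 0

ANSWER: 0


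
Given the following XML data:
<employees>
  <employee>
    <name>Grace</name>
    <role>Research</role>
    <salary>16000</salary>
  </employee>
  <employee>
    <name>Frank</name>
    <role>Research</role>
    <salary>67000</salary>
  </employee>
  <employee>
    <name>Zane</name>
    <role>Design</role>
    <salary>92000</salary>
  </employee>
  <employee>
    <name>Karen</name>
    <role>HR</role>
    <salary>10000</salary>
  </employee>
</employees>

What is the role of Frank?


Searching for <employee> with <name>Frank</name>
Found at position 2
<role>Research</role>

ANSWER: Research


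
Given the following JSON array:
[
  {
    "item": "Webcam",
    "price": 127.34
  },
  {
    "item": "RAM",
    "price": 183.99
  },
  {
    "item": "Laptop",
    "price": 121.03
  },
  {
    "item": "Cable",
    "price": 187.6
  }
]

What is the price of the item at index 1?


Array index 1 -> RAM
price = 183.99

ANSWER: 183.99


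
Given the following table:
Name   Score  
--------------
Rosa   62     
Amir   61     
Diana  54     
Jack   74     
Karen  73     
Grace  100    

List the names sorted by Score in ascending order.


Sorting by Score (ascending):
  Diana: 54
  Amir: 61
  Rosa: 62
  Karen: 73
  Jack: 74
  Grace: 100


ANSWER: Diana, Amir, Rosa, Karen, Jack, Grace


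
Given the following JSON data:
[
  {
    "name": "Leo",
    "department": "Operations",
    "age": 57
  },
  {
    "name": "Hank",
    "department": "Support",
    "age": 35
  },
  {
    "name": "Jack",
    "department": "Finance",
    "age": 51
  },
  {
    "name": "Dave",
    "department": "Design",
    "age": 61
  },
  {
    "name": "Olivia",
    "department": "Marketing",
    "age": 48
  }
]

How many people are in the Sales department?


Scanning records for department = Sales
  No matches found
Count: 0

ANSWER: 0


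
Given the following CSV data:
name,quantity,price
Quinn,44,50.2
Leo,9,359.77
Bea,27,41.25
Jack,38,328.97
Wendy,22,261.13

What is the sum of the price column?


Values in 'price' column:
  Row 1: 50.2
  Row 2: 359.77
  Row 3: 41.25
  Row 4: 328.97
  Row 5: 261.13
Sum = 50.2 + 359.77 + 41.25 + 328.97 + 261.13 = 1041.32

ANSWER: 1041.32


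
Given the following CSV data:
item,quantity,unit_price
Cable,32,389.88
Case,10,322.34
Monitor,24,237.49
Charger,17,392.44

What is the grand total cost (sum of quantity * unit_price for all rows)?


Computing row totals:
  Cable: 32 * 389.88 = 12476.16
  Case: 10 * 322.34 = 3223.4
  Monitor: 24 * 237.49 = 5699.76
  Charger: 17 * 392.44 = 6671.48
Grand total = 12476.16 + 3223.4 + 5699.76 + 6671.48 = 28070.8

ANSWER: 28070.8


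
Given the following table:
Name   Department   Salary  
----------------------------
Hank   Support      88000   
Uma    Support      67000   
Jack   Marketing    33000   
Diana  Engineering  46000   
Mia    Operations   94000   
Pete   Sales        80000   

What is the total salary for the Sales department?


Sales department members:
  Pete: 80000
Total = 80000 = 80000

ANSWER: 80000


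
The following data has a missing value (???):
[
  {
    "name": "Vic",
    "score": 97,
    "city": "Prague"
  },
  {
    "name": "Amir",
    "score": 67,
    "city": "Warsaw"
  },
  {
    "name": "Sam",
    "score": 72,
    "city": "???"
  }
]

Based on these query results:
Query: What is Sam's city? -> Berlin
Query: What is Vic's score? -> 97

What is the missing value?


The missing value is Sam's city
From query: Sam's city = Berlin

ANSWER: Berlin


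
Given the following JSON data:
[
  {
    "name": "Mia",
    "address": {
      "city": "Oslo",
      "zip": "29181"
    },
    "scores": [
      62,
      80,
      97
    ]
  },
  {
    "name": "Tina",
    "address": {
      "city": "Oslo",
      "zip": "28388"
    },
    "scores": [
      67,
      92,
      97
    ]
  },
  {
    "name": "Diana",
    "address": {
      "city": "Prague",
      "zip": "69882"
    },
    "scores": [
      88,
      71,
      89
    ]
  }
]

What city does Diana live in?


Path: records[2].address.city
Value: Prague

ANSWER: Prague


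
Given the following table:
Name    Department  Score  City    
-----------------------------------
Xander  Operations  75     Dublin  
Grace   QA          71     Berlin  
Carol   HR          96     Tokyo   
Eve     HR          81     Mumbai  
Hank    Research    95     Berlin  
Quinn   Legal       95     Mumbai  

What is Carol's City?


Row 3: Carol
City = Tokyo

ANSWER: Tokyo


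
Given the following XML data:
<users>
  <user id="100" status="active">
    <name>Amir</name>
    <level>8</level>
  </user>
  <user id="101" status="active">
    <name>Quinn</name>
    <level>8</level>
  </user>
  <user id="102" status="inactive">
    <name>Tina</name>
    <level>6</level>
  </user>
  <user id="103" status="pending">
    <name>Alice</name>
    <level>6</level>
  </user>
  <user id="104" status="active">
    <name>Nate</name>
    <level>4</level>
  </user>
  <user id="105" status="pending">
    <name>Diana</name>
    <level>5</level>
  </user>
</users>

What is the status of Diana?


Finding user with name = Diana
user id="105" status="pending"

ANSWER: pending


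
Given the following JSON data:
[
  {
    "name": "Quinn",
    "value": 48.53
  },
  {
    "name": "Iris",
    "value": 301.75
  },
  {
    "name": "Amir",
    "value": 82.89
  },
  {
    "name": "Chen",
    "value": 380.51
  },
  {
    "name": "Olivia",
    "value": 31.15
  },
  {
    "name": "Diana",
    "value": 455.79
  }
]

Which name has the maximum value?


Comparing values:
  Quinn: 48.53
  Iris: 301.75
  Amir: 82.89
  Chen: 380.51
  Olivia: 31.15
  Diana: 455.79
Maximum: Diana (455.79)

ANSWER: Diana


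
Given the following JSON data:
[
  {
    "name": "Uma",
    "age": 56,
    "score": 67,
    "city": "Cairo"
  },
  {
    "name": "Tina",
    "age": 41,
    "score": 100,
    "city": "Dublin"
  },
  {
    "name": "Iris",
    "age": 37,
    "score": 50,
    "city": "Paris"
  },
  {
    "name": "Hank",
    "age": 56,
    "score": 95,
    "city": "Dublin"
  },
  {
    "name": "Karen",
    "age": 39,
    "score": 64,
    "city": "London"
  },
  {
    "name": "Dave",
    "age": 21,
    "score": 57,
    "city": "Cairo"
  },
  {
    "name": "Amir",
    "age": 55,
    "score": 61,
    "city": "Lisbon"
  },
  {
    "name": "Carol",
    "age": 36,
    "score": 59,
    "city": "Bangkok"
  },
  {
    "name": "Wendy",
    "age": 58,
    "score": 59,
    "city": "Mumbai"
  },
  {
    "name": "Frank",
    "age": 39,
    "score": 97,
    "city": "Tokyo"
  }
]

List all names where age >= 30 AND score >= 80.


Checking both conditions:
  Uma (age=56, score=67) -> no
  Tina (age=41, score=100) -> YES
  Iris (age=37, score=50) -> no
  Hank (age=56, score=95) -> YES
  Karen (age=39, score=64) -> no
  Dave (age=21, score=57) -> no
  Amir (age=55, score=61) -> no
  Carol (age=36, score=59) -> no
  Wendy (age=58, score=59) -> no
  Frank (age=39, score=97) -> YES


ANSWER: Tina, Hank, Frank


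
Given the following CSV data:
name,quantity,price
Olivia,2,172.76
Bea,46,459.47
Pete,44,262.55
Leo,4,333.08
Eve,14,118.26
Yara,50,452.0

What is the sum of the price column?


Values in 'price' column:
  Row 1: 172.76
  Row 2: 459.47
  Row 3: 262.55
  Row 4: 333.08
  Row 5: 118.26
  Row 6: 452.0
Sum = 172.76 + 459.47 + 262.55 + 333.08 + 118.26 + 452.0 = 1798.12

ANSWER: 1798.12


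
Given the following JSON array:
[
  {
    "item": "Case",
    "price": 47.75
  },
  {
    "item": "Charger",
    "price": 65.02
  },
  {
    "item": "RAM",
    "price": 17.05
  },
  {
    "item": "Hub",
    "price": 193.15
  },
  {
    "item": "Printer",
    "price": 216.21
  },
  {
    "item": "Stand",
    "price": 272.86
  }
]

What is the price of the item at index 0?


Array index 0 -> Case
price = 47.75

ANSWER: 47.75


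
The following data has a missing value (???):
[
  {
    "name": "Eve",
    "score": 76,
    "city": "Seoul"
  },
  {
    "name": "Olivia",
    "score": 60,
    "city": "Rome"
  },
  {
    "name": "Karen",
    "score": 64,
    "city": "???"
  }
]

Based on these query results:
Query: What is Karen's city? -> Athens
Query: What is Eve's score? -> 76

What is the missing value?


The missing value is Karen's city
From query: Karen's city = Athens

ANSWER: Athens


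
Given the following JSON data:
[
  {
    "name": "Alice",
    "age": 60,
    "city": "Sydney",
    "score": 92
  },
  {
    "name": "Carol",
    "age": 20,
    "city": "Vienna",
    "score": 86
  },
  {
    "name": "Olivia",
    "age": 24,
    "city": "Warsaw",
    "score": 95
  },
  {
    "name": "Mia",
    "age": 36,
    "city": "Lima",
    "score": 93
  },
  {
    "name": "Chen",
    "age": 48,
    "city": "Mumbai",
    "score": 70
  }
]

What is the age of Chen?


Looking up record where name = Chen
Record index: 4
Field 'age' = 48

ANSWER: 48


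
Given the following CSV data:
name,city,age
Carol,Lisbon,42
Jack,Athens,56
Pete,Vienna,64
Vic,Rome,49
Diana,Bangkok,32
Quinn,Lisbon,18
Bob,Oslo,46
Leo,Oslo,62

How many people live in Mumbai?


Scanning city column for 'Mumbai':
Total matches: 0

ANSWER: 0


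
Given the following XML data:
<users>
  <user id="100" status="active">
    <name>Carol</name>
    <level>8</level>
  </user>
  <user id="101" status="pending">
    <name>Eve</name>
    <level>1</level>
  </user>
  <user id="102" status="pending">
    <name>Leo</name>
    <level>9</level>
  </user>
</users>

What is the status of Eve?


Finding user with name = Eve
user id="101" status="pending"

ANSWER: pending


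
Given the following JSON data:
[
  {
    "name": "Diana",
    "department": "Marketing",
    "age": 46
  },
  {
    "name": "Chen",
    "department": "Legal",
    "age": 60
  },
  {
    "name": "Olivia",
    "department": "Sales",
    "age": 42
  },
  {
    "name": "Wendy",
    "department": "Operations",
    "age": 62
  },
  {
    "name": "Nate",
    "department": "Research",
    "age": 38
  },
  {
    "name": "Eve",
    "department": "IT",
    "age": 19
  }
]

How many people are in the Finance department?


Scanning records for department = Finance
  No matches found
Count: 0

ANSWER: 0


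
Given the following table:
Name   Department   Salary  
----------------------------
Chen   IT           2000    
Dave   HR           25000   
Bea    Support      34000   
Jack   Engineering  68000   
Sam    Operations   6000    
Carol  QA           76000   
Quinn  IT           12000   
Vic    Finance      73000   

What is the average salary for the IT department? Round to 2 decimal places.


IT department members:
  Chen: 2000
  Quinn: 12000
Sum = 14000
Count = 2
Average = 14000 / 2 = 7000.00

ANSWER: 7000.00


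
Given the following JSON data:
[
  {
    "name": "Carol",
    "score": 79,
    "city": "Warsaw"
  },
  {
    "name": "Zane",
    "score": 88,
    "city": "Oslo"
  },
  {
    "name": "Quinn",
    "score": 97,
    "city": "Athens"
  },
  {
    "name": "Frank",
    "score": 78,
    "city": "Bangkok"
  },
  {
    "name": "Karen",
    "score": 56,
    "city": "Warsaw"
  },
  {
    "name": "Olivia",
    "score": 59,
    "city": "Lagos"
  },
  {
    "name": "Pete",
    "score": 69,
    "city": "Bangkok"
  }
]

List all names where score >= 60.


Filtering records where score >= 60:
  Carol (score=79) -> YES
  Zane (score=88) -> YES
  Quinn (score=97) -> YES
  Frank (score=78) -> YES
  Karen (score=56) -> no
  Olivia (score=59) -> no
  Pete (score=69) -> YES


ANSWER: Carol, Zane, Quinn, Frank, Pete


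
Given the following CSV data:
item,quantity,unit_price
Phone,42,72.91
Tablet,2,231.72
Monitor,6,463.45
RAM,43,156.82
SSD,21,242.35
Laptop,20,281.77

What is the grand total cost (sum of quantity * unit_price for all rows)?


Computing row totals:
  Phone: 42 * 72.91 = 3062.22
  Tablet: 2 * 231.72 = 463.44
  Monitor: 6 * 463.45 = 2780.7
  RAM: 43 * 156.82 = 6743.26
  SSD: 21 * 242.35 = 5089.35
  Laptop: 20 * 281.77 = 5635.4
Grand total = 3062.22 + 463.44 + 2780.7 + 6743.26 + 5089.35 + 5635.4 = 23774.37

ANSWER: 23774.37


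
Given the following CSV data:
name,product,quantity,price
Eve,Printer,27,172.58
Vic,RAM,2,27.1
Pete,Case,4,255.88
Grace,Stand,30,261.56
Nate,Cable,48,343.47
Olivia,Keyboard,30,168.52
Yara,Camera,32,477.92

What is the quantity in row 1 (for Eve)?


Row 1: Eve
Column 'quantity' = 27

ANSWER: 27


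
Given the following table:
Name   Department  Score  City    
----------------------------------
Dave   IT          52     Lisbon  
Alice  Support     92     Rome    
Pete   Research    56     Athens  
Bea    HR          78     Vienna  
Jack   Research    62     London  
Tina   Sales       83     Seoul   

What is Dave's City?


Row 1: Dave
City = Lisbon

ANSWER: Lisbon


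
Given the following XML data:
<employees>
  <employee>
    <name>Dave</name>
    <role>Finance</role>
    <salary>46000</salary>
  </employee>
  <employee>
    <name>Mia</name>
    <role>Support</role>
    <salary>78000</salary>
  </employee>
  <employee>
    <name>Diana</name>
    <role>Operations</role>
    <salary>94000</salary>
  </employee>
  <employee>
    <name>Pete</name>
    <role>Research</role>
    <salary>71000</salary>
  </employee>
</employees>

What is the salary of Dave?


Searching for <employee> with <name>Dave</name>
Found at position 1
<salary>46000</salary>

ANSWER: 46000


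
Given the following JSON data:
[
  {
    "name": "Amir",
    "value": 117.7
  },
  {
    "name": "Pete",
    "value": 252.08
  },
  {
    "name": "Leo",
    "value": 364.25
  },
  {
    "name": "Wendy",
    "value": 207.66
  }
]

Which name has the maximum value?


Comparing values:
  Amir: 117.7
  Pete: 252.08
  Leo: 364.25
  Wendy: 207.66
Maximum: Leo (364.25)

ANSWER: Leo


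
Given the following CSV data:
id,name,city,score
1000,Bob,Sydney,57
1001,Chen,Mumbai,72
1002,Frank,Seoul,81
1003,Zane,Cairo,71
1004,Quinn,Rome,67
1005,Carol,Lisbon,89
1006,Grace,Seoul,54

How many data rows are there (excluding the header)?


Counting rows (excluding header):
Header: id,name,city,score
Data rows: 7

ANSWER: 7


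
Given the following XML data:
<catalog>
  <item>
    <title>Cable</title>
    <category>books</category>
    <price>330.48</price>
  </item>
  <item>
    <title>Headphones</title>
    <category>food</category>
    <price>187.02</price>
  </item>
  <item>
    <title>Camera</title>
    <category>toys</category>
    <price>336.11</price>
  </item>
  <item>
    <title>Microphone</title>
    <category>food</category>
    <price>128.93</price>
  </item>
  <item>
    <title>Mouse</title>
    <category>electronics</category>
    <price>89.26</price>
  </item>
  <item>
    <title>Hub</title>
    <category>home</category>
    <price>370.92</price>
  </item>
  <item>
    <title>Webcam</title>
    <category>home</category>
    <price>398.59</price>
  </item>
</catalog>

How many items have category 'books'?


Scanning <item> elements for <category>books</category>:
  Item 1: Cable -> MATCH
Count: 1

ANSWER: 1


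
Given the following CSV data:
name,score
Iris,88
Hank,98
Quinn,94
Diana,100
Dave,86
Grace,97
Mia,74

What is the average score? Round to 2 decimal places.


Scores: 88, 98, 94, 100, 86, 97, 74
Sum = 637
Count = 7
Average = 637 / 7 = 91.00

ANSWER: 91.00


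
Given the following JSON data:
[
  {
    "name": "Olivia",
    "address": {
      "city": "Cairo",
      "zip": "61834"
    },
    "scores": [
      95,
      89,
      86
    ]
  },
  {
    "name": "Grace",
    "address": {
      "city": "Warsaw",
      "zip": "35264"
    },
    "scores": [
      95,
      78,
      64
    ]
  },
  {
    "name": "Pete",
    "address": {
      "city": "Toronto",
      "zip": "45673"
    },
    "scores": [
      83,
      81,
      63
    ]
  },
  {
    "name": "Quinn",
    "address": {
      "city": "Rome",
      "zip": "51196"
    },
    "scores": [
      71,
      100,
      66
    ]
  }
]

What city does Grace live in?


Path: records[1].address.city
Value: Warsaw

ANSWER: Warsaw


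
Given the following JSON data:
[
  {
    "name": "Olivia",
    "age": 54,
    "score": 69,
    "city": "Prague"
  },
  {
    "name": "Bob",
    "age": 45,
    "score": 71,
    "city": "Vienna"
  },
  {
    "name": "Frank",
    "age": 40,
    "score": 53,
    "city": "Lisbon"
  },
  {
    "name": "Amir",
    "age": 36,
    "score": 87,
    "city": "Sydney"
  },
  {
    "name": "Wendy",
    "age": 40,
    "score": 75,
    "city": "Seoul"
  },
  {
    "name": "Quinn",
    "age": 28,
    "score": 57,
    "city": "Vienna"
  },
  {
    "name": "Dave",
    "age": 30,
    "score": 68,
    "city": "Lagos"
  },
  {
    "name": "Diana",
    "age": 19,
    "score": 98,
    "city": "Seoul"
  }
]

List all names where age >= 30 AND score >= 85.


Checking both conditions:
  Olivia (age=54, score=69) -> no
  Bob (age=45, score=71) -> no
  Frank (age=40, score=53) -> no
  Amir (age=36, score=87) -> YES
  Wendy (age=40, score=75) -> no
  Quinn (age=28, score=57) -> no
  Dave (age=30, score=68) -> no
  Diana (age=19, score=98) -> no


ANSWER: Amir


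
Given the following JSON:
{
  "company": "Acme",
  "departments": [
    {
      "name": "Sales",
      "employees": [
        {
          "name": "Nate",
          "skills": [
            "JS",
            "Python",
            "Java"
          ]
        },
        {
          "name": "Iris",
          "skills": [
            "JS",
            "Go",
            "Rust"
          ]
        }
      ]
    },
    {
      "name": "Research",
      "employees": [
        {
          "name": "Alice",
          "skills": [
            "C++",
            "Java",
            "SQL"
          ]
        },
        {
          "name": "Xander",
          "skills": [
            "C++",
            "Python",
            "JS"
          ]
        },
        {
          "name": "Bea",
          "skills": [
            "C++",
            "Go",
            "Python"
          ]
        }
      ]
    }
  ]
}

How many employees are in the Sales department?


Path: departments[0].employees
Count: 2

ANSWER: 2


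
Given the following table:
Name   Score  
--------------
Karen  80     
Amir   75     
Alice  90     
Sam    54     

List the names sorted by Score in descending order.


Sorting by Score (descending):
  Alice: 90
  Karen: 80
  Amir: 75
  Sam: 54


ANSWER: Alice, Karen, Amir, Sam


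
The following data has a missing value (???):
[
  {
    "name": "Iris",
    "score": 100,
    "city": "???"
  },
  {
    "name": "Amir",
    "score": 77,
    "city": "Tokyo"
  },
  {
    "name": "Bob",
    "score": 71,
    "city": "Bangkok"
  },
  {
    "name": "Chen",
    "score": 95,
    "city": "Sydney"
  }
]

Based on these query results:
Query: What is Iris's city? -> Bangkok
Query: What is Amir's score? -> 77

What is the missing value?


The missing value is Iris's city
From query: Iris's city = Bangkok

ANSWER: Bangkok


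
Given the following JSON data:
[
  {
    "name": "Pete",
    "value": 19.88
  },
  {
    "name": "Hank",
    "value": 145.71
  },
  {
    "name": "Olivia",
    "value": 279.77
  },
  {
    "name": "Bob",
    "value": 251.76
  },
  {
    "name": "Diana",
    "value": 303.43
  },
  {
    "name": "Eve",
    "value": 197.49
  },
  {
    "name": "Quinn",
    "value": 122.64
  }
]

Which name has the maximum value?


Comparing values:
  Pete: 19.88
  Hank: 145.71
  Olivia: 279.77
  Bob: 251.76
  Diana: 303.43
  Eve: 197.49
  Quinn: 122.64
Maximum: Diana (303.43)

ANSWER: Diana


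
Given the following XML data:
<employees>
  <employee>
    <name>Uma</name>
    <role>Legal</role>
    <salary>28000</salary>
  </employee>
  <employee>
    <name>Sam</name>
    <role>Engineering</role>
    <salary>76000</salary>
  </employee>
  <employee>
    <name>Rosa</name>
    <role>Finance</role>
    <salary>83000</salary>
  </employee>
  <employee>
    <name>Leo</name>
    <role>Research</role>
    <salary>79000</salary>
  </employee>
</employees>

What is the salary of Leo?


Searching for <employee> with <name>Leo</name>
Found at position 4
<salary>79000</salary>

ANSWER: 79000


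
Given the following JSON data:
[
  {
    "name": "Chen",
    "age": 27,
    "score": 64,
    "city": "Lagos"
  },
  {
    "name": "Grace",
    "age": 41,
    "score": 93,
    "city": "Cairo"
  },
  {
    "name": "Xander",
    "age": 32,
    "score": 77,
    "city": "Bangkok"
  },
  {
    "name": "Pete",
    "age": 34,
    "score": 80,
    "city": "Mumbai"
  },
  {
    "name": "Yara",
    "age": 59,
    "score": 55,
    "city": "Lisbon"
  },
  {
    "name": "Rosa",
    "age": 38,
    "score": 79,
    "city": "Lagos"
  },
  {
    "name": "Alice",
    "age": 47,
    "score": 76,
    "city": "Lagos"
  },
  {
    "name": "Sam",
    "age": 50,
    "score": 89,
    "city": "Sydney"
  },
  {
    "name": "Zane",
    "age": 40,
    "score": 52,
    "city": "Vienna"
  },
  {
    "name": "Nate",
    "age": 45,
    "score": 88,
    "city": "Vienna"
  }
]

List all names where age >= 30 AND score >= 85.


Checking both conditions:
  Chen (age=27, score=64) -> no
  Grace (age=41, score=93) -> YES
  Xander (age=32, score=77) -> no
  Pete (age=34, score=80) -> no
  Yara (age=59, score=55) -> no
  Rosa (age=38, score=79) -> no
  Alice (age=47, score=76) -> no
  Sam (age=50, score=89) -> YES
  Zane (age=40, score=52) -> no
  Nate (age=45, score=88) -> YES


ANSWER: Grace, Sam, Nate


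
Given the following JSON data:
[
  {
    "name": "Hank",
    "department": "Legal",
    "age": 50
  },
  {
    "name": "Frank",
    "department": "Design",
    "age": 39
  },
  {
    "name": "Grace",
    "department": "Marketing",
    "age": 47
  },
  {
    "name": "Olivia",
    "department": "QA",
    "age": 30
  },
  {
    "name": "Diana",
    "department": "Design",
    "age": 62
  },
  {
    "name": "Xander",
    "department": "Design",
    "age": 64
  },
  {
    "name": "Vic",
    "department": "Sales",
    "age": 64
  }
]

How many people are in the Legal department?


Scanning records for department = Legal
  Record 0: Hank
Count: 1

ANSWER: 1


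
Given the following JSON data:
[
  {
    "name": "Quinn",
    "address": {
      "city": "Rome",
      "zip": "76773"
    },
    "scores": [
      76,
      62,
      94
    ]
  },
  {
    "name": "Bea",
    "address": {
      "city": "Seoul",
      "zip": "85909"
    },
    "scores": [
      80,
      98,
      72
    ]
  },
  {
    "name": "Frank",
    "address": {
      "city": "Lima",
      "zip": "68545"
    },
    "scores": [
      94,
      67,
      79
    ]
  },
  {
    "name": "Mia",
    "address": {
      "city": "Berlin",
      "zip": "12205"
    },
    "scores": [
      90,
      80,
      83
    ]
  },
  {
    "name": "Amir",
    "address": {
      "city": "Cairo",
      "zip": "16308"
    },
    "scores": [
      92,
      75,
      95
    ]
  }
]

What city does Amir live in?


Path: records[4].address.city
Value: Cairo

ANSWER: Cairo


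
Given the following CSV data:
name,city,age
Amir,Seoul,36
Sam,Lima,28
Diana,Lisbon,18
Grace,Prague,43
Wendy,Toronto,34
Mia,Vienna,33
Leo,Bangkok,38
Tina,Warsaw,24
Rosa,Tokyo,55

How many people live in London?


Scanning city column for 'London':
Total matches: 0

ANSWER: 0


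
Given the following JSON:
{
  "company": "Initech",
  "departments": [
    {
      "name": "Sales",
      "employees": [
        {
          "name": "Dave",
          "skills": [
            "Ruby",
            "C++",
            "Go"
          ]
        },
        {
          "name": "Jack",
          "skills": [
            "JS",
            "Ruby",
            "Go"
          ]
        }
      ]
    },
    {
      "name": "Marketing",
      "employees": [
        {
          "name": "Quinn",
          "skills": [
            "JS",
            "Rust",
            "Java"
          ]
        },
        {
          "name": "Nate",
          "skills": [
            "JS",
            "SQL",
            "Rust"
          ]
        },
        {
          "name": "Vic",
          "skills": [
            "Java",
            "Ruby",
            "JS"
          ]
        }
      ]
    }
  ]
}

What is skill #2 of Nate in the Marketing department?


Path: departments[1].employees[1].skills[1]
Value: SQL

ANSWER: SQL


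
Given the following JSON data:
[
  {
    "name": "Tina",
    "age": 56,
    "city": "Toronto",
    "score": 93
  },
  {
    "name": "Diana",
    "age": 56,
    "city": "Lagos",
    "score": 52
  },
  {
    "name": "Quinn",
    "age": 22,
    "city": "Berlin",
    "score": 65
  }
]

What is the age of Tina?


Looking up record where name = Tina
Record index: 0
Field 'age' = 56

ANSWER: 56


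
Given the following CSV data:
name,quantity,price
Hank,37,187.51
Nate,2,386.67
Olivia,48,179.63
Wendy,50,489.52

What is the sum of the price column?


Values in 'price' column:
  Row 1: 187.51
  Row 2: 386.67
  Row 3: 179.63
  Row 4: 489.52
Sum = 187.51 + 386.67 + 179.63 + 489.52 = 1243.33

ANSWER: 1243.33


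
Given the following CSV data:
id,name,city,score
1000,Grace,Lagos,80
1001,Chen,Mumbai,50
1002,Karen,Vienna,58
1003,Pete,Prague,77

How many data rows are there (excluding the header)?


Counting rows (excluding header):
Header: id,name,city,score
Data rows: 4

ANSWER: 4


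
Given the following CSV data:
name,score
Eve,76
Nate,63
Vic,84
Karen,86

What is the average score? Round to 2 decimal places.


Scores: 76, 63, 84, 86
Sum = 309
Count = 4
Average = 309 / 4 = 77.25

ANSWER: 77.25


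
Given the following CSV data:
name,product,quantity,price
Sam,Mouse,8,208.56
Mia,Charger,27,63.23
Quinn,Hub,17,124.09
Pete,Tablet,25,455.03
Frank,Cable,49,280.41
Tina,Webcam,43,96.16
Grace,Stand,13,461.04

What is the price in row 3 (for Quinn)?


Row 3: Quinn
Column 'price' = 124.09

ANSWER: 124.09


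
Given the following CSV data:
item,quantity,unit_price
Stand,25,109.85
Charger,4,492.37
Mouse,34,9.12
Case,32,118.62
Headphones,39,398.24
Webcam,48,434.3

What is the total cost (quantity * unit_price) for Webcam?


Row: Webcam
quantity = 48
unit_price = 434.3
total = 48 * 434.3 = 20846.4

ANSWER: 20846.4


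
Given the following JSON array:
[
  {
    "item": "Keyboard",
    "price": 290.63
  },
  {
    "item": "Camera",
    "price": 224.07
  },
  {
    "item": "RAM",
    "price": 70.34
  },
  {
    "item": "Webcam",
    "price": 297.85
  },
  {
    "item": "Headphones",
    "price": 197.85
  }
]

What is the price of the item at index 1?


Array index 1 -> Camera
price = 224.07

ANSWER: 224.07


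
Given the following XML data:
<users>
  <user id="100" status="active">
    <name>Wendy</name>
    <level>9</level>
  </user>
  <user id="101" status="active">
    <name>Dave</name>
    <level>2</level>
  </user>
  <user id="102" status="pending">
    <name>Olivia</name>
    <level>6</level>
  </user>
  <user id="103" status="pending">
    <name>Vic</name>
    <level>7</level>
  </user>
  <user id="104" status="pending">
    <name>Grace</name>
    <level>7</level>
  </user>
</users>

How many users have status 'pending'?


Counting users with status='pending':
  Olivia (id=102) -> MATCH
  Vic (id=103) -> MATCH
  Grace (id=104) -> MATCH
Count: 3

ANSWER: 3


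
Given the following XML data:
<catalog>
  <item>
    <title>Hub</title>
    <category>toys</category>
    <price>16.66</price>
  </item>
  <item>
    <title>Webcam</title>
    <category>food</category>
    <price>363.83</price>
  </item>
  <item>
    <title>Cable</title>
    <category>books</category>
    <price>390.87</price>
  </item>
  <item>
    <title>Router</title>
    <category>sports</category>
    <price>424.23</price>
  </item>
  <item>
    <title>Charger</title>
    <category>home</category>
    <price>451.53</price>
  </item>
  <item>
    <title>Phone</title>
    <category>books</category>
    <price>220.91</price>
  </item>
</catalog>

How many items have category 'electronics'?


Scanning <item> elements for <category>electronics</category>:
Count: 0

ANSWER: 0


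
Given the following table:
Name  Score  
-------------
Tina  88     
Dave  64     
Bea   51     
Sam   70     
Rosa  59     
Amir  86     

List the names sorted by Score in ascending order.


Sorting by Score (ascending):
  Bea: 51
  Rosa: 59
  Dave: 64
  Sam: 70
  Amir: 86
  Tina: 88


ANSWER: Bea, Rosa, Dave, Sam, Amir, Tina


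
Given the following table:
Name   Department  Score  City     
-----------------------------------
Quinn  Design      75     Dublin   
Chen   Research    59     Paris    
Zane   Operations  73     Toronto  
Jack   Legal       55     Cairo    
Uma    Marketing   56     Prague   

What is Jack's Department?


Row 4: Jack
Department = Legal

ANSWER: Legal


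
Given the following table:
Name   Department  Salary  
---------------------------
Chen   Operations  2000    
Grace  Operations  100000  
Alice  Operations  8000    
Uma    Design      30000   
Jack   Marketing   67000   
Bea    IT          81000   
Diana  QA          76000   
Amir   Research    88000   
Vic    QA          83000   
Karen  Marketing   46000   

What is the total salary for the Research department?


Research department members:
  Amir: 88000
Total = 88000 = 88000

ANSWER: 88000


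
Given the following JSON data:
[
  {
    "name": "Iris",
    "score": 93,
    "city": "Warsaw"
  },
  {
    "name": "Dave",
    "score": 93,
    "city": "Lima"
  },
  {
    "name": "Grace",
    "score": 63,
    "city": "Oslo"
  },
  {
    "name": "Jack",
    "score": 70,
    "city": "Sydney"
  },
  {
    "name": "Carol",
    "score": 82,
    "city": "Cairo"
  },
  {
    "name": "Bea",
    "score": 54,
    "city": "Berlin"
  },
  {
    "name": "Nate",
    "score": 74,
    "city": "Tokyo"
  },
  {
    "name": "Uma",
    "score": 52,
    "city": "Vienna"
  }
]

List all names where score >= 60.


Filtering records where score >= 60:
  Iris (score=93) -> YES
  Dave (score=93) -> YES
  Grace (score=63) -> YES
  Jack (score=70) -> YES
  Carol (score=82) -> YES
  Bea (score=54) -> no
  Nate (score=74) -> YES
  Uma (score=52) -> no


ANSWER: Iris, Dave, Grace, Jack, Carol, Nate


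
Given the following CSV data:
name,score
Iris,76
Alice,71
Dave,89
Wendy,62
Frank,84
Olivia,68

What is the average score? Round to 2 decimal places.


Scores: 76, 71, 89, 62, 84, 68
Sum = 450
Count = 6
Average = 450 / 6 = 75.00

ANSWER: 75.00


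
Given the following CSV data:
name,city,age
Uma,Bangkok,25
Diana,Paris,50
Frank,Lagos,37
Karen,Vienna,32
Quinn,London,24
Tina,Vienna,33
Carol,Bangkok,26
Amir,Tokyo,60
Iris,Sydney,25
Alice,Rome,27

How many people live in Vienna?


Scanning city column for 'Vienna':
  Row 4: Karen -> MATCH
  Row 6: Tina -> MATCH
Total matches: 2

ANSWER: 2


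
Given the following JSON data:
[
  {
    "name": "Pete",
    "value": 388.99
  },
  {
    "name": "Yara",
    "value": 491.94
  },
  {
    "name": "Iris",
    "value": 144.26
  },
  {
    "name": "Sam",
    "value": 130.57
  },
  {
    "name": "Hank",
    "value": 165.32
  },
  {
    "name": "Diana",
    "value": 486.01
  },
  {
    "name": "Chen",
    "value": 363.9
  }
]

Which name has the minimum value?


Comparing values:
  Pete: 388.99
  Yara: 491.94
  Iris: 144.26
  Sam: 130.57
  Hank: 165.32
  Diana: 486.01
  Chen: 363.9
Minimum: Sam (130.57)

ANSWER: Sam


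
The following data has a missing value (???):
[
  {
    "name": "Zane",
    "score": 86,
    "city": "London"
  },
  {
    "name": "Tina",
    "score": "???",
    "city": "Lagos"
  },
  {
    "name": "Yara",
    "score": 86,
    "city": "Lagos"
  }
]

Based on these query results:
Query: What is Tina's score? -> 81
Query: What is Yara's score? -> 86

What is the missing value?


The missing value is Tina's score
From query: Tina's score = 81

ANSWER: 81


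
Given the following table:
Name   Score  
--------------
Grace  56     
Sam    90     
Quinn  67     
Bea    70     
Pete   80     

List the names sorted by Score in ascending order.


Sorting by Score (ascending):
  Grace: 56
  Quinn: 67
  Bea: 70
  Pete: 80
  Sam: 90


ANSWER: Grace, Quinn, Bea, Pete, Sam


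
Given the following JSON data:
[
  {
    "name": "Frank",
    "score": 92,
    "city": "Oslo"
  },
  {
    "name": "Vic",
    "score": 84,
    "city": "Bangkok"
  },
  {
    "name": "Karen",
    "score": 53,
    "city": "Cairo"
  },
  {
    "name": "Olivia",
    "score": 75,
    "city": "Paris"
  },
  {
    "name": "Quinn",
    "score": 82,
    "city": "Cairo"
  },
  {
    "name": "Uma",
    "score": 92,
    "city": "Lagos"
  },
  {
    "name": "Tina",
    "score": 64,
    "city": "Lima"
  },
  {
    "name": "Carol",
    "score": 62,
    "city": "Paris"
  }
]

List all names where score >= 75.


Filtering records where score >= 75:
  Frank (score=92) -> YES
  Vic (score=84) -> YES
  Karen (score=53) -> no
  Olivia (score=75) -> YES
  Quinn (score=82) -> YES
  Uma (score=92) -> YES
  Tina (score=64) -> no
  Carol (score=62) -> no


ANSWER: Frank, Vic, Olivia, Quinn, Uma


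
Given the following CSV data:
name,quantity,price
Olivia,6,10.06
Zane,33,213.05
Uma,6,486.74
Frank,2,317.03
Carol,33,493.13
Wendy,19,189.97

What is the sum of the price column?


Values in 'price' column:
  Row 1: 10.06
  Row 2: 213.05
  Row 3: 486.74
  Row 4: 317.03
  Row 5: 493.13
  Row 6: 189.97
Sum = 10.06 + 213.05 + 486.74 + 317.03 + 493.13 + 189.97 = 1709.98

ANSWER: 1709.98


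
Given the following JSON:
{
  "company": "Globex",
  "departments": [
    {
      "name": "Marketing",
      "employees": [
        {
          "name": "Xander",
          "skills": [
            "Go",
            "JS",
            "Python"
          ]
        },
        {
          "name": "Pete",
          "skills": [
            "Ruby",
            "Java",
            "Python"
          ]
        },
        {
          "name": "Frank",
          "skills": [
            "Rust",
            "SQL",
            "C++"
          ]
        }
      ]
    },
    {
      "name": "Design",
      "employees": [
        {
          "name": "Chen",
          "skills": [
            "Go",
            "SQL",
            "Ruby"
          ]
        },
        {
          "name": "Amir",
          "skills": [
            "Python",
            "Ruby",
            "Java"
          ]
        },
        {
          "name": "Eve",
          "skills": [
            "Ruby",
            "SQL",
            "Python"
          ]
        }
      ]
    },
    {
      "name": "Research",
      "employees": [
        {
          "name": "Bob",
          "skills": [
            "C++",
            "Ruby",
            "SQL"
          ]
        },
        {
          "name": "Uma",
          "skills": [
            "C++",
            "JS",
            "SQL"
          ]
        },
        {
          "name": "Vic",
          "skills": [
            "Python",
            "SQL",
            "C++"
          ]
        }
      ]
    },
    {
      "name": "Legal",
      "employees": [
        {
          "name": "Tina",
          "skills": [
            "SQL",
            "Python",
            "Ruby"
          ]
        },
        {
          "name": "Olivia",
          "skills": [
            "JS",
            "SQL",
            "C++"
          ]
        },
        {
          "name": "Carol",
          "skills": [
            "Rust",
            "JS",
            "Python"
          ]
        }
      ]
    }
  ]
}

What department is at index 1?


Path: departments[1].name
Value: Design

ANSWER: Design
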